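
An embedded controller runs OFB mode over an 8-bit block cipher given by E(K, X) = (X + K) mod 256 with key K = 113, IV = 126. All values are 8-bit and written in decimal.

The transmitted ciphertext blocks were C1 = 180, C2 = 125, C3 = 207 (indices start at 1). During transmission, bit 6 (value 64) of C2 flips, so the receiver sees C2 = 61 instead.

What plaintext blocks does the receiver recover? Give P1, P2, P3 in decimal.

OFB decryption: S_i = E(K, S_{i−1}) with S_{0} = IV; P_i = C_i ⊕ S_i.
Only C2 changed, to 61. In OFB, a change in C_i flips the same bit in P_i only; the keystream is unaffected. Decrypting the received ciphertext:
P1: S = E(K, 126) = 239; 180 ⊕ 239 = 91.
P2: S = E(K, 239) = 96; 61 ⊕ 96 = 93.
P3: S = E(K, 96) = 209; 207 ⊕ 209 = 30.
Blocks that differ from the original plaintext: P2.

P1 = 91, P2 = 93, P3 = 30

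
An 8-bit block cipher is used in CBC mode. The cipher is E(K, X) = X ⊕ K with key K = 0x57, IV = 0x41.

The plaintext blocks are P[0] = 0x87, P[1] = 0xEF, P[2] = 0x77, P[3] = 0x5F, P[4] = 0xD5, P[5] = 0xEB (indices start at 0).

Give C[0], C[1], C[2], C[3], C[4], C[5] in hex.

CBC encryption: C_i = E(K, P_i ⊕ C_{i−1}), with C_{−1} = IV.
C[0]: P[0] ⊕ 0x41 = 0xC6; E(K, 0xC6) = 0x91.
C[1]: P[1] ⊕ 0x91 = 0x7E; E(K, 0x7E) = 0x29.
C[2]: P[2] ⊕ 0x29 = 0x5E; E(K, 0x5E) = 0x09.
C[3]: P[3] ⊕ 0x09 = 0x56; E(K, 0x56) = 0x01.
C[4]: P[4] ⊕ 0x01 = 0xD4; E(K, 0xD4) = 0x83.
C[5]: P[5] ⊕ 0x83 = 0x68; E(K, 0x68) = 0x3F.

C[0] = 0x91, C[1] = 0x29, C[2] = 0x09, C[3] = 0x01, C[4] = 0x83, C[5] = 0x3F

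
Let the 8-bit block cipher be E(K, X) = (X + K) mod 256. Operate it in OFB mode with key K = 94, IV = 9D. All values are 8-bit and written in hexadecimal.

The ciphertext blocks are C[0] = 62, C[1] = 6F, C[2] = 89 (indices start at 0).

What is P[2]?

OFB decryption: S_i = E(K, S_{i−1}) with S_{−1} = IV; P_i = C_i ⊕ S_i.
P[0]: S = E(K, 9D) = 31; 62 ⊕ 31 = 53.
P[1]: S = E(K, 31) = C5; 6F ⊕ C5 = AA.
P[2]: S = E(K, C5) = 59; 89 ⊕ 59 = D0.

P[2] = D0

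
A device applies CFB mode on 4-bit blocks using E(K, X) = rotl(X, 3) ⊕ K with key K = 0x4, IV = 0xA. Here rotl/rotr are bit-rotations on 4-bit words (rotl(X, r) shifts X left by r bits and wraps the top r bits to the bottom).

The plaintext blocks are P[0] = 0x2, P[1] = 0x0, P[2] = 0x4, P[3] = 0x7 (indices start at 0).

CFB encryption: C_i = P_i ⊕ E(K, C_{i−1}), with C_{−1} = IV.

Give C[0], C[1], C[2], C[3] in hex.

C[0] = 0x3, C[1] = 0xD, C[2] = 0xE, C[3] = 0x4

C[0]: E(K, 0xA) = 0x1; 0x2 ⊕ 0x1 = 0x3.
C[1]: E(K, 0x3) = 0xD; 0x0 ⊕ 0xD = 0xD.
C[2]: E(K, 0xD) = 0xA; 0x4 ⊕ 0xA = 0xE.
C[3]: E(K, 0xE) = 0x3; 0x7 ⊕ 0x3 = 0x4.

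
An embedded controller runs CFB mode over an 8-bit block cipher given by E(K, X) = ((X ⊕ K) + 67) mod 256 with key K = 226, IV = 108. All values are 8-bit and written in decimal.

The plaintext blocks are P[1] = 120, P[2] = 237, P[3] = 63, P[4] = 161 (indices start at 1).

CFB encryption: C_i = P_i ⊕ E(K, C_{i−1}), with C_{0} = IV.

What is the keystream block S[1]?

C[1]: E(K, 108) = 209; 120 ⊕ 209 = 169.
So S[1] = 209.

209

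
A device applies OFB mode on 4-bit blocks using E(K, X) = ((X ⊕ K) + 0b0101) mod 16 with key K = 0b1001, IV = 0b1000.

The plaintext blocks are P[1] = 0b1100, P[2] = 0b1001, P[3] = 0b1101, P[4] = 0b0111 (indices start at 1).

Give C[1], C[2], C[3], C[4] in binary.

OFB encryption: S_i = E(K, S_{i−1}) with S_{0} = IV; C_i = P_i ⊕ S_i.
C[1]: S = E(K, 0b1000) = 0b0110; 0b1100 ⊕ 0b0110 = 0b1010.
C[2]: S = E(K, 0b0110) = 0b0100; 0b1001 ⊕ 0b0100 = 0b1101.
C[3]: S = E(K, 0b0100) = 0b0010; 0b1101 ⊕ 0b0010 = 0b1111.
C[4]: S = E(K, 0b0010) = 0b0000; 0b0111 ⊕ 0b0000 = 0b0111.

C[1] = 0b1010, C[2] = 0b1101, C[3] = 0b1111, C[4] = 0b0111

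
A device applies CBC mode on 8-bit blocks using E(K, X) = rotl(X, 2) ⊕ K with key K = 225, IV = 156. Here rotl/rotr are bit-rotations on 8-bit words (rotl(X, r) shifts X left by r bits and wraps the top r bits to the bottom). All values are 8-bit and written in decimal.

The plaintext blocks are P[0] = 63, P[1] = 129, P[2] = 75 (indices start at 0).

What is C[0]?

C[0] = 111

CBC encryption: C_i = E(K, P_i ⊕ C_{i−1}), with C_{−1} = IV.
C[0]: P[0] ⊕ 156 = 163; E(K, 163) = 111.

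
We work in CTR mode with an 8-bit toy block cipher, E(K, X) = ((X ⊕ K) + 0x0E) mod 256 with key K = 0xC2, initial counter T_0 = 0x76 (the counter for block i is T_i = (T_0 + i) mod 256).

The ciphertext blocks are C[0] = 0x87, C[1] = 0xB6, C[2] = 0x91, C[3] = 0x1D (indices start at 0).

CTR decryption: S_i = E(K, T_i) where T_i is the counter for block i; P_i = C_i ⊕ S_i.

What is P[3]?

P[3]: T = 0x79, S = E(K, T) = 0xC9; 0x1D ⊕ 0xC9 = 0xD4.

P[3] = 0xD4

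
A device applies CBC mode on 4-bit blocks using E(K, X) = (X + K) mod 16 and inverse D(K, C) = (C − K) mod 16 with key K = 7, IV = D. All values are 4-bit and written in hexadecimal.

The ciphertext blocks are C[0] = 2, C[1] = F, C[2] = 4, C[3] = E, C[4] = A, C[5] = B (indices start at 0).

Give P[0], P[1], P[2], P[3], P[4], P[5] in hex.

P[0] = 6, P[1] = A, P[2] = 2, P[3] = 3, P[4] = D, P[5] = E

CBC decryption: P_i = D(K, C_i) ⊕ C_{i−1}, with C_{−1} = IV.
P[0]: D(K, 2) = B; B ⊕ D = 6.
P[1]: D(K, F) = 8; 8 ⊕ 2 = A.
P[2]: D(K, 4) = D; D ⊕ F = 2.
P[3]: D(K, E) = 7; 7 ⊕ 4 = 3.
P[4]: D(K, A) = 3; 3 ⊕ E = D.
P[5]: D(K, B) = 4; 4 ⊕ A = E.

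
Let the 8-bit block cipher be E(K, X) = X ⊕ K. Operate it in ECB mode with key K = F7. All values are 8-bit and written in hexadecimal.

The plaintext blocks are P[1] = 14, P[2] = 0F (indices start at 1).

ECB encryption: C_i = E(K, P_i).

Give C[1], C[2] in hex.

C[1] = E3, C[2] = F8

C[1]: E(K, 14) = E3.
C[2]: E(K, 0F) = F8.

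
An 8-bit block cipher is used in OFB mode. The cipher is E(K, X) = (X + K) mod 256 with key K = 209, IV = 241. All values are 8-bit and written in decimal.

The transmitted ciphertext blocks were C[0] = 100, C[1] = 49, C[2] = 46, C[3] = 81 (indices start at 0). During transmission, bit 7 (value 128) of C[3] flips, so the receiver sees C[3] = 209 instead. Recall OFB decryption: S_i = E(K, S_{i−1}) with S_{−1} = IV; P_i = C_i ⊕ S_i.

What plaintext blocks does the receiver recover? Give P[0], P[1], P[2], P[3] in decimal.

P[0] = 166, P[1] = 162, P[2] = 74, P[3] = 228

Only C[3] changed, to 209. In OFB, a change in C_i flips the same bit in P_i only; the keystream is unaffected. Decrypting the received ciphertext:
P[0]: S = E(K, 241) = 194; 100 ⊕ 194 = 166.
P[1]: S = E(K, 194) = 147; 49 ⊕ 147 = 162.
P[2]: S = E(K, 147) = 100; 46 ⊕ 100 = 74.
P[3]: S = E(K, 100) = 53; 209 ⊕ 53 = 228.
Blocks that differ from the original plaintext: P[3].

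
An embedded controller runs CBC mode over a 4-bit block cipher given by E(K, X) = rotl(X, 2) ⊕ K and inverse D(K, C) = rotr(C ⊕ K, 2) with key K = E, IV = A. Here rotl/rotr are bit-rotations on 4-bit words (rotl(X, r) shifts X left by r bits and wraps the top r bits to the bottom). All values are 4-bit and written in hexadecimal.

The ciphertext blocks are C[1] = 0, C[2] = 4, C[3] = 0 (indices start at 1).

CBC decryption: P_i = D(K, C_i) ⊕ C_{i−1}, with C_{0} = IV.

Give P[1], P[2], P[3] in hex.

P[1]: D(K, 0) = B; B ⊕ A = 1.
P[2]: D(K, 4) = A; A ⊕ 0 = A.
P[3]: D(K, 0) = B; B ⊕ 4 = F.

P[1] = 1, P[2] = A, P[3] = F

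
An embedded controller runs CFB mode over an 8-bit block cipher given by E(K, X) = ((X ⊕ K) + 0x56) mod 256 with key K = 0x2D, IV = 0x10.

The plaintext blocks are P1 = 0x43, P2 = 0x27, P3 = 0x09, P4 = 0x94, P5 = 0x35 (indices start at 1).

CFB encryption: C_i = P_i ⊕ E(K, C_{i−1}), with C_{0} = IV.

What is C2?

C2 = 0x74

C1: E(K, 0x10) = 0x93; 0x43 ⊕ 0x93 = 0xD0.
C2: E(K, 0xD0) = 0x53; 0x27 ⊕ 0x53 = 0x74.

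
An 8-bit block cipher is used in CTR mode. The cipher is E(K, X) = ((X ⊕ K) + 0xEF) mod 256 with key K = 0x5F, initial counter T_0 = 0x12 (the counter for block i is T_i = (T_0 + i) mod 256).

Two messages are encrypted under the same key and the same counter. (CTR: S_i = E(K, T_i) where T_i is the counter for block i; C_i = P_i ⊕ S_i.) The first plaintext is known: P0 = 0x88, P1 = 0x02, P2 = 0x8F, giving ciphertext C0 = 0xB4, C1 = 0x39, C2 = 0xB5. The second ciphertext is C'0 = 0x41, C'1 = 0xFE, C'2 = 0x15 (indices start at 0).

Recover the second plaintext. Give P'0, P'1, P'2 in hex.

P'0 = 0x7D, P'1 = 0xC5, P'2 = 0x2F

In CTR with a reused counter, both messages share the same keystream S_i, so C_i ⊕ C'_i = P_i ⊕ P'_i and thus P'_i = P_i ⊕ C_i ⊕ C'_i.
P'0: 0x88 ⊕ 0xB4 ⊕ 0x41 = 0x7D.
P'1: 0x02 ⊕ 0x39 ⊕ 0xFE = 0xC5.
P'2: 0x8F ⊕ 0xB5 ⊕ 0x15 = 0x2F.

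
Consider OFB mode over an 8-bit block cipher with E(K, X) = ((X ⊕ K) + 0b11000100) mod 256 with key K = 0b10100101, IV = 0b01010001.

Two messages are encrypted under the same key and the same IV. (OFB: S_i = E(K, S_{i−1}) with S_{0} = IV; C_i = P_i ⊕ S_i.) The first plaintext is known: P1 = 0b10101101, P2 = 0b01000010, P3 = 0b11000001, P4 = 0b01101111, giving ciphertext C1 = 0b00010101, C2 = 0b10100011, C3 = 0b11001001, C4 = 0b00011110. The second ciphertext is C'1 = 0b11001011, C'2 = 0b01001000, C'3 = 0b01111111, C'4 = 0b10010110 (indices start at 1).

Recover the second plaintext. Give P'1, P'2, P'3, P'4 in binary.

In OFB with a reused IV, both messages share the same keystream S_i, so C_i ⊕ C'_i = P_i ⊕ P'_i and thus P'_i = P_i ⊕ C_i ⊕ C'_i.
P'1: 0b10101101 ⊕ 0b00010101 ⊕ 0b11001011 = 0b01110011.
P'2: 0b01000010 ⊕ 0b10100011 ⊕ 0b01001000 = 0b10101001.
P'3: 0b11000001 ⊕ 0b11001001 ⊕ 0b01111111 = 0b01110111.
P'4: 0b01101111 ⊕ 0b00011110 ⊕ 0b10010110 = 0b11100111.

P'1 = 0b01110011, P'2 = 0b10101001, P'3 = 0b01110111, P'4 = 0b11100111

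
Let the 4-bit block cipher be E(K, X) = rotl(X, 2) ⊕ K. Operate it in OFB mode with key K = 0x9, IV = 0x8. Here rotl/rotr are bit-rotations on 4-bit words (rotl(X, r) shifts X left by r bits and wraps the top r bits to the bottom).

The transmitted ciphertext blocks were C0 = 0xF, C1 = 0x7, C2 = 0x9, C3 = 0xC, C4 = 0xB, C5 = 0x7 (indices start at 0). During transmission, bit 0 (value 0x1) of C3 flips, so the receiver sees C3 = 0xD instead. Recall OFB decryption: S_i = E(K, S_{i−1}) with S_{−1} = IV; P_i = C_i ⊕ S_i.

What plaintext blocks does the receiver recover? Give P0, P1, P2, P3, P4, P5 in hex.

Only C3 changed, to 0xD. In OFB, a change in C_i flips the same bit in P_i only; the keystream is unaffected. Decrypting the received ciphertext:
P0: S = E(K, 0x8) = 0xB; 0xF ⊕ 0xB = 0x4.
P1: S = E(K, 0xB) = 0x7; 0x7 ⊕ 0x7 = 0x0.
P2: S = E(K, 0x7) = 0x4; 0x9 ⊕ 0x4 = 0xD.
P3: S = E(K, 0x4) = 0x8; 0xD ⊕ 0x8 = 0x5.
P4: S = E(K, 0x8) = 0xB; 0xB ⊕ 0xB = 0x0.
P5: S = E(K, 0xB) = 0x7; 0x7 ⊕ 0x7 = 0x0.
Blocks that differ from the original plaintext: P3.

P0 = 0x4, P1 = 0x0, P2 = 0xD, P3 = 0x5, P4 = 0x0, P5 = 0x0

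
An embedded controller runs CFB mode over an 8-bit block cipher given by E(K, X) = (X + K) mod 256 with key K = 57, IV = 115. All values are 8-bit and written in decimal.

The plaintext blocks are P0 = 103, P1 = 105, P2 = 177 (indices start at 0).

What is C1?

C1 = 109

CFB encryption: C_i = P_i ⊕ E(K, C_{i−1}), with C_{−1} = IV.
C0: E(K, 115) = 172; 103 ⊕ 172 = 203.
C1: E(K, 203) = 4; 105 ⊕ 4 = 109.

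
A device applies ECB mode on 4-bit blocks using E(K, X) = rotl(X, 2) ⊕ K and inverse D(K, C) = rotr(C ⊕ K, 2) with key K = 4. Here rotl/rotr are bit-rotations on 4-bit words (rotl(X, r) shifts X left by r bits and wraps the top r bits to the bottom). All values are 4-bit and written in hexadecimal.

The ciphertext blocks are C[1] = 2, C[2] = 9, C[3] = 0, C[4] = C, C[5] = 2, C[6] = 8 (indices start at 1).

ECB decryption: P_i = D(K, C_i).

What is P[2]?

P[2]: D(K, 9) = 7.

P[2] = 7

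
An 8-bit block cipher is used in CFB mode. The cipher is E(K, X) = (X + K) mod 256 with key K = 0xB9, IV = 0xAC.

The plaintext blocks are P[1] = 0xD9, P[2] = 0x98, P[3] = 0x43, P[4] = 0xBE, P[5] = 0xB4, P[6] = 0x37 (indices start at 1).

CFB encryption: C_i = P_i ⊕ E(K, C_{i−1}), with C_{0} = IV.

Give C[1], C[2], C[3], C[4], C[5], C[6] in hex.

C[1]: E(K, 0xAC) = 0x65; 0xD9 ⊕ 0x65 = 0xBC.
C[2]: E(K, 0xBC) = 0x75; 0x98 ⊕ 0x75 = 0xED.
C[3]: E(K, 0xED) = 0xA6; 0x43 ⊕ 0xA6 = 0xE5.
C[4]: E(K, 0xE5) = 0x9E; 0xBE ⊕ 0x9E = 0x20.
C[5]: E(K, 0x20) = 0xD9; 0xB4 ⊕ 0xD9 = 0x6D.
C[6]: E(K, 0x6D) = 0x26; 0x37 ⊕ 0x26 = 0x11.

C[1] = 0xBC, C[2] = 0xED, C[3] = 0xE5, C[4] = 0x20, C[5] = 0x6D, C[6] = 0x11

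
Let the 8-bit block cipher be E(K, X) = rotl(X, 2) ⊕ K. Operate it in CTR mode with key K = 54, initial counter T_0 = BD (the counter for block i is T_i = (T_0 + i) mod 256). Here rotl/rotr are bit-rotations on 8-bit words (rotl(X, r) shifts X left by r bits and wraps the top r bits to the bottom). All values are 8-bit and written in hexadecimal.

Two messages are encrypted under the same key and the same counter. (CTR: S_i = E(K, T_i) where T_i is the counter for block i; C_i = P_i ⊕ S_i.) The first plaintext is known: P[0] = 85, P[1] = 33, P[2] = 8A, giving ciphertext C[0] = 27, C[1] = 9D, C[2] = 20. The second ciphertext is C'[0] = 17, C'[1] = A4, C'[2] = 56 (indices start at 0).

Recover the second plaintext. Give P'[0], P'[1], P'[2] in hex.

In CTR with a reused counter, both messages share the same keystream S_i, so C_i ⊕ C'_i = P_i ⊕ P'_i and thus P'_i = P_i ⊕ C_i ⊕ C'_i.
P'[0]: 85 ⊕ 27 ⊕ 17 = B5.
P'[1]: 33 ⊕ 9D ⊕ A4 = 0A.
P'[2]: 8A ⊕ 20 ⊕ 56 = FC.

P'[0] = B5, P'[1] = 0A, P'[2] = FC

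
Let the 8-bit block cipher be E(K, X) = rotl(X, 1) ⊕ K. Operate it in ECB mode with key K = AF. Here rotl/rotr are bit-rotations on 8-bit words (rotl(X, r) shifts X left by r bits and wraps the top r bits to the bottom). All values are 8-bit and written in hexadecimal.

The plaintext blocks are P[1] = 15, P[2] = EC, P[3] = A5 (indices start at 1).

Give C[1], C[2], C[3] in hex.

ECB encryption: C_i = E(K, P_i).
C[1]: E(K, 15) = 85.
C[2]: E(K, EC) = 76.
C[3]: E(K, A5) = E4.

C[1] = 85, C[2] = 76, C[3] = E4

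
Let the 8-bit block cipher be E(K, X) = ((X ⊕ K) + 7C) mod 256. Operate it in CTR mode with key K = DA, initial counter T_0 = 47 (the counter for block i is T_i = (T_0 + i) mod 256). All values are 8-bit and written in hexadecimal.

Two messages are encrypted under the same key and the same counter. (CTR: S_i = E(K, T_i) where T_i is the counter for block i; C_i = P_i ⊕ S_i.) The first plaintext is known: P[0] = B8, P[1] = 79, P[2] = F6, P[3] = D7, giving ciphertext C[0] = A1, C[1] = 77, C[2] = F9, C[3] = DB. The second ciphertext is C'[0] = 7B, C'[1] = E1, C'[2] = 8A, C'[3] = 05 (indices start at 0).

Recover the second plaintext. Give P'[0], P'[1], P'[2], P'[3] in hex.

In CTR with a reused counter, both messages share the same keystream S_i, so C_i ⊕ C'_i = P_i ⊕ P'_i and thus P'_i = P_i ⊕ C_i ⊕ C'_i.
P'[0]: B8 ⊕ A1 ⊕ 7B = 62.
P'[1]: 79 ⊕ 77 ⊕ E1 = EF.
P'[2]: F6 ⊕ F9 ⊕ 8A = 85.
P'[3]: D7 ⊕ DB ⊕ 05 = 09.

P'[0] = 62, P'[1] = EF, P'[2] = 85, P'[3] = 09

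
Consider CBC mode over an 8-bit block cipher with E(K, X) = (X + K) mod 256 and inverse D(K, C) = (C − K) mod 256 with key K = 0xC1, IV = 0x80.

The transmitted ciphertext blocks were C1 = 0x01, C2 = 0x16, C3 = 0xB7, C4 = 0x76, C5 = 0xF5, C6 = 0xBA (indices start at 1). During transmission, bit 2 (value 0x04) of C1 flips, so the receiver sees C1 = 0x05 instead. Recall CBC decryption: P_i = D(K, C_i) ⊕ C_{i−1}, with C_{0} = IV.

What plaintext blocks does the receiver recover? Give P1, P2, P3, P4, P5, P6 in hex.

Only C1 changed, to 0x05. In CBC, a change in C_i garbles P_i and flips the same bit in P_{i+1}. Decrypting the received ciphertext:
P1: D(K, 0x05) = 0x44; 0x44 ⊕ 0x80 = 0xC4.
P2: D(K, 0x16) = 0x55; 0x55 ⊕ 0x05 = 0x50.
P3: D(K, 0xB7) = 0xF6; 0xF6 ⊕ 0x16 = 0xE0.
P4: D(K, 0x76) = 0xB5; 0xB5 ⊕ 0xB7 = 0x02.
P5: D(K, 0xF5) = 0x34; 0x34 ⊕ 0x76 = 0x42.
P6: D(K, 0xBA) = 0xF9; 0xF9 ⊕ 0xF5 = 0x0C.
Blocks that differ from the original plaintext: P1, P2.

P1 = 0xC4, P2 = 0x50, P3 = 0xE0, P4 = 0x02, P5 = 0x42, P6 = 0x0C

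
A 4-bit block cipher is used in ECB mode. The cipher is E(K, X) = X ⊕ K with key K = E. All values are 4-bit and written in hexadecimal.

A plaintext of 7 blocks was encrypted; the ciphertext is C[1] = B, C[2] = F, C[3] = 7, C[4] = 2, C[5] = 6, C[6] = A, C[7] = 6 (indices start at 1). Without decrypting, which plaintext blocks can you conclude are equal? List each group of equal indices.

P[5] = P[7]

ECB encrypts each block independently with the same key, so equal ciphertext blocks imply equal plaintext blocks.
C[5] = C[7] = 6, so P[5] = P[7].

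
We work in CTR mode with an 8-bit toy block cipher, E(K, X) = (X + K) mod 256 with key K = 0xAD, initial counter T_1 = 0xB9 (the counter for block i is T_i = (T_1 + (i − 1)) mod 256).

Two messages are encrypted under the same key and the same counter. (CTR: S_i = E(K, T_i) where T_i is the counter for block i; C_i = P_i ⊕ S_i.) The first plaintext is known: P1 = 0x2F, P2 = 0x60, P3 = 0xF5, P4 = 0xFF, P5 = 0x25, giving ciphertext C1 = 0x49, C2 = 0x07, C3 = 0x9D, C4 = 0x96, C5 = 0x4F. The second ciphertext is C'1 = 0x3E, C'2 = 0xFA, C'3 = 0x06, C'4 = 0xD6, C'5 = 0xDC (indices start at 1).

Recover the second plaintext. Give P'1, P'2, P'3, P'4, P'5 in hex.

P'1 = 0x58, P'2 = 0x9D, P'3 = 0x6E, P'4 = 0xBF, P'5 = 0xB6

In CTR with a reused counter, both messages share the same keystream S_i, so C_i ⊕ C'_i = P_i ⊕ P'_i and thus P'_i = P_i ⊕ C_i ⊕ C'_i.
P'1: 0x2F ⊕ 0x49 ⊕ 0x3E = 0x58.
P'2: 0x60 ⊕ 0x07 ⊕ 0xFA = 0x9D.
P'3: 0xF5 ⊕ 0x9D ⊕ 0x06 = 0x6E.
P'4: 0xFF ⊕ 0x96 ⊕ 0xD6 = 0xBF.
P'5: 0x25 ⊕ 0x4F ⊕ 0xDC = 0xB6.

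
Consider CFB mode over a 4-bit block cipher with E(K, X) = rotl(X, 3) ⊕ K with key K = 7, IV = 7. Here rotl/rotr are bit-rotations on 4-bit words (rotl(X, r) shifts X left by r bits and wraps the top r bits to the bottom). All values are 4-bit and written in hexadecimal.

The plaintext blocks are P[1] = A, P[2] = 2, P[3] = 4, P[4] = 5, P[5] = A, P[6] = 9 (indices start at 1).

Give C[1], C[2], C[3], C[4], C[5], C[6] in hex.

C[1] = 6, C[2] = 6, C[3] = 0, C[4] = 2, C[5] = C, C[6] = 8

CFB encryption: C_i = P_i ⊕ E(K, C_{i−1}), with C_{0} = IV.
C[1]: E(K, 7) = C; A ⊕ C = 6.
C[2]: E(K, 6) = 4; 2 ⊕ 4 = 6.
C[3]: E(K, 6) = 4; 4 ⊕ 4 = 0.
C[4]: E(K, 0) = 7; 5 ⊕ 7 = 2.
C[5]: E(K, 2) = 6; A ⊕ 6 = C.
C[6]: E(K, C) = 1; 9 ⊕ 1 = 8.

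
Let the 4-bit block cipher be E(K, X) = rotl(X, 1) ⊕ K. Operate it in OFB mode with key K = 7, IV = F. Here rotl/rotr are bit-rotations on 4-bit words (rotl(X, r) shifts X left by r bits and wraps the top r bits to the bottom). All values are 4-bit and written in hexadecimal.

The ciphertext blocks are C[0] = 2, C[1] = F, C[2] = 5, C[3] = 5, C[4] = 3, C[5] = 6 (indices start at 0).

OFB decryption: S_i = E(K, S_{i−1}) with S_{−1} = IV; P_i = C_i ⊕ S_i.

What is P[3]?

P[0]: S = E(K, F) = 8; 2 ⊕ 8 = A.
P[1]: S = E(K, 8) = 6; F ⊕ 6 = 9.
P[2]: S = E(K, 6) = B; 5 ⊕ B = E.
P[3]: S = E(K, B) = 0; 5 ⊕ 0 = 5.

P[3] = 5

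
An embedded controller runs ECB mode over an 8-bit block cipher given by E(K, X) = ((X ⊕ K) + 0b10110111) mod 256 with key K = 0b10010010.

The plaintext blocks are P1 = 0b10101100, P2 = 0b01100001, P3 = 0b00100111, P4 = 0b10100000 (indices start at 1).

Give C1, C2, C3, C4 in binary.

ECB encryption: C_i = E(K, P_i).
C1: E(K, 0b10101100) = 0b11110101.
C2: E(K, 0b01100001) = 0b10101010.
C3: E(K, 0b00100111) = 0b01101100.
C4: E(K, 0b10100000) = 0b11101001.

C1 = 0b11110101, C2 = 0b10101010, C3 = 0b01101100, C4 = 0b11101001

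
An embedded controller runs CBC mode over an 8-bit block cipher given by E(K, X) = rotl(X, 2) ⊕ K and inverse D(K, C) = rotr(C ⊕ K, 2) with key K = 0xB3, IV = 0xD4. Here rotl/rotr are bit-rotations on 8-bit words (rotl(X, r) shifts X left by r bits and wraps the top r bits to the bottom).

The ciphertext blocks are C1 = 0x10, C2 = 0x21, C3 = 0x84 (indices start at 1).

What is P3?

CBC decryption: P_i = D(K, C_i) ⊕ C_{i−1}, with C_{0} = IV.
P3: D(K, 0x84) = 0xCD; 0xCD ⊕ 0x21 = 0xEC.

P3 = 0xEC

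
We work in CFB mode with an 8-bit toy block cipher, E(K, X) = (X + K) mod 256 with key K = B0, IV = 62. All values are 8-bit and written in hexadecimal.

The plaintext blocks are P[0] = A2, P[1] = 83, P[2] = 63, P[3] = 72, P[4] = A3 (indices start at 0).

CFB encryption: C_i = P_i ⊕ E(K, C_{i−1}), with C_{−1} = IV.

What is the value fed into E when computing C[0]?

C[0]: E(K, 62) = 12; A2 ⊕ 12 = B0.
So the input to E for block [0] is 62.

62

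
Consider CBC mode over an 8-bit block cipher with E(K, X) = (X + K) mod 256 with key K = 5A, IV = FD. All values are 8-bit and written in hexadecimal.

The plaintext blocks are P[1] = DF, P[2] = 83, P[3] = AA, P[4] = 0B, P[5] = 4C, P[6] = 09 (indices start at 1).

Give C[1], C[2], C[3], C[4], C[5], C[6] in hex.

C[1] = 7C, C[2] = 59, C[3] = 4D, C[4] = A0, C[5] = 46, C[6] = A9

CBC encryption: C_i = E(K, P_i ⊕ C_{i−1}), with C_{0} = IV.
C[1]: P[1] ⊕ FD = 22; E(K, 22) = 7C.
C[2]: P[2] ⊕ 7C = FF; E(K, FF) = 59.
C[3]: P[3] ⊕ 59 = F3; E(K, F3) = 4D.
C[4]: P[4] ⊕ 4D = 46; E(K, 46) = A0.
C[5]: P[5] ⊕ A0 = EC; E(K, EC) = 46.
C[6]: P[6] ⊕ 46 = 4F; E(K, 4F) = A9.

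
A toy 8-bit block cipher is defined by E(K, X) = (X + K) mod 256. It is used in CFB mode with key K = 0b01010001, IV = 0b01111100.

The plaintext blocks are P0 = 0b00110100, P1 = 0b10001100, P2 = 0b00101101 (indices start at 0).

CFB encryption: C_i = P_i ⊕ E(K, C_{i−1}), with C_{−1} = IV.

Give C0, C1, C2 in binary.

C0: E(K, 0b01111100) = 0b11001101; 0b00110100 ⊕ 0b11001101 = 0b11111001.
C1: E(K, 0b11111001) = 0b01001010; 0b10001100 ⊕ 0b01001010 = 0b11000110.
C2: E(K, 0b11000110) = 0b00010111; 0b00101101 ⊕ 0b00010111 = 0b00111010.

C0 = 0b11111001, C1 = 0b11000110, C2 = 0b00111010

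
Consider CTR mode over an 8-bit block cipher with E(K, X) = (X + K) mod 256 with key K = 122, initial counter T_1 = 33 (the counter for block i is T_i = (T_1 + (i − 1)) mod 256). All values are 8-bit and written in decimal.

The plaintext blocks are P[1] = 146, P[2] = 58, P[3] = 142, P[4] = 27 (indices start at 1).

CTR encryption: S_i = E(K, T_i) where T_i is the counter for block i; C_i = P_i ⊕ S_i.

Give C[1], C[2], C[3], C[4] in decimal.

C[1] = 9, C[2] = 166, C[3] = 19, C[4] = 133

C[1]: T = 33, S = E(K, T) = 155; 146 ⊕ 155 = 9.
C[2]: T = 34, S = E(K, T) = 156; 58 ⊕ 156 = 166.
C[3]: T = 35, S = E(K, T) = 157; 142 ⊕ 157 = 19.
C[4]: T = 36, S = E(K, T) = 158; 27 ⊕ 158 = 133.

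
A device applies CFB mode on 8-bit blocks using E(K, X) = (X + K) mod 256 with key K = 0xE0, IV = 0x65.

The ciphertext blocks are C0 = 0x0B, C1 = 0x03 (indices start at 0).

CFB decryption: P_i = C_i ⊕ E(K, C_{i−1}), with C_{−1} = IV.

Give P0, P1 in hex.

P0: E(K, 0x65) = 0x45; 0x0B ⊕ 0x45 = 0x4E.
P1: E(K, 0x0B) = 0xEB; 0x03 ⊕ 0xEB = 0xE8.

P0 = 0x4E, P1 = 0xE8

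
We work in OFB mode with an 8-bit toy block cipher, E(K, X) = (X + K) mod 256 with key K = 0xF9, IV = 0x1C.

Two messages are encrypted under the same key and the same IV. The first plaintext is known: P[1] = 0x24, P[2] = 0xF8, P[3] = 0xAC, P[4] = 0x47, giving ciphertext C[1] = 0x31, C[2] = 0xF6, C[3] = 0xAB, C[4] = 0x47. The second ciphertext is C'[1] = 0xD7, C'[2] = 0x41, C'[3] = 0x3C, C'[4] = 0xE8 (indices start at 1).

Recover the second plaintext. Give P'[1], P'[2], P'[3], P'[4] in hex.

In OFB with a reused IV, both messages share the same keystream S_i, so C_i ⊕ C'_i = P_i ⊕ P'_i and thus P'_i = P_i ⊕ C_i ⊕ C'_i.
P'[1]: 0x24 ⊕ 0x31 ⊕ 0xD7 = 0xC2.
P'[2]: 0xF8 ⊕ 0xF6 ⊕ 0x41 = 0x4F.
P'[3]: 0xAC ⊕ 0xAB ⊕ 0x3C = 0x3B.
P'[4]: 0x47 ⊕ 0x47 ⊕ 0xE8 = 0xE8.

P'[1] = 0xC2, P'[2] = 0x4F, P'[3] = 0x3B, P'[4] = 0xE8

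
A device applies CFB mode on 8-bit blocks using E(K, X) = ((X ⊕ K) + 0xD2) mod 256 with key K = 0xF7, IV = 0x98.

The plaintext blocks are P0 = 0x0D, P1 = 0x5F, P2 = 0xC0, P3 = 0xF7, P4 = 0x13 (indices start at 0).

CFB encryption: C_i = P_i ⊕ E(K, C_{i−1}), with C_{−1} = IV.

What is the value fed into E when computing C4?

C0: E(K, 0x98) = 0x41; 0x0D ⊕ 0x41 = 0x4C.
C1: E(K, 0x4C) = 0x8D; 0x5F ⊕ 0x8D = 0xD2.
C2: E(K, 0xD2) = 0xF7; 0xC0 ⊕ 0xF7 = 0x37.
C3: E(K, 0x37) = 0x92; 0xF7 ⊕ 0x92 = 0x65.
C4: E(K, 0x65) = 0x64; 0x13 ⊕ 0x64 = 0x77.
So the input to E for block 4 is 0x65.

0x65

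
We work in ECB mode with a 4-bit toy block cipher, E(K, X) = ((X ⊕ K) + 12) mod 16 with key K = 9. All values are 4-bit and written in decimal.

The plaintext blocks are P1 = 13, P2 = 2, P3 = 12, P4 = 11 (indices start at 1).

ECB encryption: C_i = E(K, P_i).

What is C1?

C1: E(K, 13) = 0.

C1 = 0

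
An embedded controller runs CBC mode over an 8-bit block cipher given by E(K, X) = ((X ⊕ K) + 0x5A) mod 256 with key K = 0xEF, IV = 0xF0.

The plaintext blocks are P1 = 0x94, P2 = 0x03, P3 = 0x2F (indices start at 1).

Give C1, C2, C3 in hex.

C1 = 0xE5, C2 = 0x63, C3 = 0xFD

CBC encryption: C_i = E(K, P_i ⊕ C_{i−1}), with C_{0} = IV.
C1: P1 ⊕ 0xF0 = 0x64; E(K, 0x64) = 0xE5.
C2: P2 ⊕ 0xE5 = 0xE6; E(K, 0xE6) = 0x63.
C3: P3 ⊕ 0x63 = 0x4C; E(K, 0x4C) = 0xFD.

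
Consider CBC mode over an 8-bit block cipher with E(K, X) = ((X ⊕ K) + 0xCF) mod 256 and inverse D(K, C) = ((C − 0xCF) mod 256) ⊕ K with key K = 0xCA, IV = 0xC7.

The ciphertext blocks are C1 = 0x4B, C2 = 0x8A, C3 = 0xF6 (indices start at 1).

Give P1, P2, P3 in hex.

P1 = 0x71, P2 = 0x3A, P3 = 0x67

CBC decryption: P_i = D(K, C_i) ⊕ C_{i−1}, with C_{0} = IV.
P1: D(K, 0x4B) = 0xB6; 0xB6 ⊕ 0xC7 = 0x71.
P2: D(K, 0x8A) = 0x71; 0x71 ⊕ 0x4B = 0x3A.
P3: D(K, 0xF6) = 0xED; 0xED ⊕ 0x8A = 0x67.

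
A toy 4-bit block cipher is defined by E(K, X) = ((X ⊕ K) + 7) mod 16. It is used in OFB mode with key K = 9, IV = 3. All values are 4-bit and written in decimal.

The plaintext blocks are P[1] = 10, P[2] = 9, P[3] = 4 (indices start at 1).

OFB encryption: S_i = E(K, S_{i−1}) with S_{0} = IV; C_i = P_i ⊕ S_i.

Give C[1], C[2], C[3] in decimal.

C[1] = 11, C[2] = 6, C[3] = 9

C[1]: S = E(K, 3) = 1; 10 ⊕ 1 = 11.
C[2]: S = E(K, 1) = 15; 9 ⊕ 15 = 6.
C[3]: S = E(K, 15) = 13; 4 ⊕ 13 = 9.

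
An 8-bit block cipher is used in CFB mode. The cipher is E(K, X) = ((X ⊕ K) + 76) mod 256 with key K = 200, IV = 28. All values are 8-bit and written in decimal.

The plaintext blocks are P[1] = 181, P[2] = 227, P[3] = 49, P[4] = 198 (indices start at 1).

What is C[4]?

CFB encryption: C_i = P_i ⊕ E(K, C_{i−1}), with C_{0} = IV.
C[1]: E(K, 28) = 32; 181 ⊕ 32 = 149.
C[2]: E(K, 149) = 169; 227 ⊕ 169 = 74.
C[3]: E(K, 74) = 206; 49 ⊕ 206 = 255.
C[4]: E(K, 255) = 131; 198 ⊕ 131 = 69.

C[4] = 69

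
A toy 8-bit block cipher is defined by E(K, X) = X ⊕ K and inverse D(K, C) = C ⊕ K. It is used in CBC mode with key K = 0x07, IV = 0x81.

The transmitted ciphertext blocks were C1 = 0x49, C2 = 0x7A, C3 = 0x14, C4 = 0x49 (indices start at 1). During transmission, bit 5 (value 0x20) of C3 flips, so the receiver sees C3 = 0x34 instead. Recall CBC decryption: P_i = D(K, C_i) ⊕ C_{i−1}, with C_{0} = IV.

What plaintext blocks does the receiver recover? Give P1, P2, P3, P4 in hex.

P1 = 0xCF, P2 = 0x34, P3 = 0x49, P4 = 0x7A

Only C3 changed, to 0x34. In CBC, a change in C_i garbles P_i and flips the same bit in P_{i+1}. Decrypting the received ciphertext:
P1: D(K, 0x49) = 0x4E; 0x4E ⊕ 0x81 = 0xCF.
P2: D(K, 0x7A) = 0x7D; 0x7D ⊕ 0x49 = 0x34.
P3: D(K, 0x34) = 0x33; 0x33 ⊕ 0x7A = 0x49.
P4: D(K, 0x49) = 0x4E; 0x4E ⊕ 0x34 = 0x7A.
Blocks that differ from the original plaintext: P3, P4.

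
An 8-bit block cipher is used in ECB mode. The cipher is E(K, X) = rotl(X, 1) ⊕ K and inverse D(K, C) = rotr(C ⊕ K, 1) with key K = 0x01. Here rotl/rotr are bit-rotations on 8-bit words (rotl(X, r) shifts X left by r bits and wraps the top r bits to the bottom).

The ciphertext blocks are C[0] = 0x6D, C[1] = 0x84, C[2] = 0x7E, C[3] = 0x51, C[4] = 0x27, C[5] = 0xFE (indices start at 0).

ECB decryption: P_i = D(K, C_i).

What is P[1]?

P[1]: D(K, 0x84) = 0xC2.

P[1] = 0xC2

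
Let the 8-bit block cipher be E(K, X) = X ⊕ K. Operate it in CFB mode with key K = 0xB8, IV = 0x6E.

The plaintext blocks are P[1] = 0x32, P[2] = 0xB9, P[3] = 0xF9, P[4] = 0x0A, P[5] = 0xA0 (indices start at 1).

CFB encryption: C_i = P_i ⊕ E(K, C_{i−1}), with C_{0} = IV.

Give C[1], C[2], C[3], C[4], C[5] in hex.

C[1]: E(K, 0x6E) = 0xD6; 0x32 ⊕ 0xD6 = 0xE4.
C[2]: E(K, 0xE4) = 0x5C; 0xB9 ⊕ 0x5C = 0xE5.
C[3]: E(K, 0xE5) = 0x5D; 0xF9 ⊕ 0x5D = 0xA4.
C[4]: E(K, 0xA4) = 0x1C; 0x0A ⊕ 0x1C = 0x16.
C[5]: E(K, 0x16) = 0xAE; 0xA0 ⊕ 0xAE = 0x0E.

C[1] = 0xE4, C[2] = 0xE5, C[3] = 0xA4, C[4] = 0x16, C[5] = 0x0E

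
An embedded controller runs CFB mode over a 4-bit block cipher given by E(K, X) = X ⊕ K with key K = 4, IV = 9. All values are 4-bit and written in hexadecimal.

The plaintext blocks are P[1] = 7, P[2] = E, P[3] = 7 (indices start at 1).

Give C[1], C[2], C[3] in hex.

CFB encryption: C_i = P_i ⊕ E(K, C_{i−1}), with C_{0} = IV.
C[1]: E(K, 9) = D; 7 ⊕ D = A.
C[2]: E(K, A) = E; E ⊕ E = 0.
C[3]: E(K, 0) = 4; 7 ⊕ 4 = 3.

C[1] = A, C[2] = 0, C[3] = 3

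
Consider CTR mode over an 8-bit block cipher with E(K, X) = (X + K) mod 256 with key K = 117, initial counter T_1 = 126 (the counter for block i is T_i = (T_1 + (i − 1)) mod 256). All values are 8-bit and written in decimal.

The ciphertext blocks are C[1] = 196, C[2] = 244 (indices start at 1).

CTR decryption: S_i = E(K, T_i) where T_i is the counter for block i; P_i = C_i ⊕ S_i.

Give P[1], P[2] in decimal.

P[1] = 55, P[2] = 0

P[1]: T = 126, S = E(K, T) = 243; 196 ⊕ 243 = 55.
P[2]: T = 127, S = E(K, T) = 244; 244 ⊕ 244 = 0.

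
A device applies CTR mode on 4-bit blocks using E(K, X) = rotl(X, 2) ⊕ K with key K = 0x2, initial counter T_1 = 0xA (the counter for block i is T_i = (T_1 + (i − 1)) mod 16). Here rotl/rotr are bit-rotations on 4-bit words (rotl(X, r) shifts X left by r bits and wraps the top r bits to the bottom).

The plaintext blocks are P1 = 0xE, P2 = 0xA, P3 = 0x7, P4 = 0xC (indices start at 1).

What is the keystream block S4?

0x5

CTR encryption: S_i = E(K, T_i) where T_i is the counter for block i; C_i = P_i ⊕ S_i.
C1: T = 0xA, S = E(K, T) = 0x8; 0xE ⊕ 0x8 = 0x6.
C2: T = 0xB, S = E(K, T) = 0xC; 0xA ⊕ 0xC = 0x6.
C3: T = 0xC, S = E(K, T) = 0x1; 0x7 ⊕ 0x1 = 0x6.
C4: T = 0xD, S = E(K, T) = 0x5; 0xC ⊕ 0x5 = 0x9.
So S4 = 0x5.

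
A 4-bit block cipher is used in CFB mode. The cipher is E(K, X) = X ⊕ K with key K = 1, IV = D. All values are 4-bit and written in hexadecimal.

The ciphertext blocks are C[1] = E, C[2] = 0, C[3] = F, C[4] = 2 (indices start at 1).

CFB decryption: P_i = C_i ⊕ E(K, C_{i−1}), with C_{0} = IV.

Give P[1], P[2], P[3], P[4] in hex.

P[1]: E(K, D) = C; E ⊕ C = 2.
P[2]: E(K, E) = F; 0 ⊕ F = F.
P[3]: E(K, 0) = 1; F ⊕ 1 = E.
P[4]: E(K, F) = E; 2 ⊕ E = C.

P[1] = 2, P[2] = F, P[3] = E, P[4] = C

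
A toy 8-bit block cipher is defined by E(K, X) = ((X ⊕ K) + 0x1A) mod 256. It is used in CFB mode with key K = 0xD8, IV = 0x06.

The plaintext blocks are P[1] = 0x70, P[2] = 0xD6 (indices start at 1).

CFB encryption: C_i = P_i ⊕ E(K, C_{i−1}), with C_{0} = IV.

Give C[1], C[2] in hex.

C[1] = 0x88, C[2] = 0xBC

C[1]: E(K, 0x06) = 0xF8; 0x70 ⊕ 0xF8 = 0x88.
C[2]: E(K, 0x88) = 0x6A; 0xD6 ⊕ 0x6A = 0xBC.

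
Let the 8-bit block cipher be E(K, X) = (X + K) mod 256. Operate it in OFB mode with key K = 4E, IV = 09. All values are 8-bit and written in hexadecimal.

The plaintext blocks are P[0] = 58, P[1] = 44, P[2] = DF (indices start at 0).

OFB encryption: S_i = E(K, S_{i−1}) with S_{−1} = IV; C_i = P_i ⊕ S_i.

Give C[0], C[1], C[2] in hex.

C[0] = 0F, C[1] = E1, C[2] = 2C

C[0]: S = E(K, 09) = 57; 58 ⊕ 57 = 0F.
C[1]: S = E(K, 57) = A5; 44 ⊕ A5 = E1.
C[2]: S = E(K, A5) = F3; DF ⊕ F3 = 2C.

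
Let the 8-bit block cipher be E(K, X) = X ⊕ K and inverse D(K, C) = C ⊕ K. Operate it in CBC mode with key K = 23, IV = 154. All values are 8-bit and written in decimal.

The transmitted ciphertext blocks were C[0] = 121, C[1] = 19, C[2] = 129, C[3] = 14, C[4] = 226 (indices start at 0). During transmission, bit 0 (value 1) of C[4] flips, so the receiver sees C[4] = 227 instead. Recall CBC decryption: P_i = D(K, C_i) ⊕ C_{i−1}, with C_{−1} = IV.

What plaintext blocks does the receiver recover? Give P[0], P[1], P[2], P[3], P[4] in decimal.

Only C[4] changed, to 227. In CBC, a change in C_i garbles P_i and flips the same bit in P_{i+1}. Decrypting the received ciphertext:
P[0]: D(K, 121) = 110; 110 ⊕ 154 = 244.
P[1]: D(K, 19) = 4; 4 ⊕ 121 = 125.
P[2]: D(K, 129) = 150; 150 ⊕ 19 = 133.
P[3]: D(K, 14) = 25; 25 ⊕ 129 = 152.
P[4]: D(K, 227) = 244; 244 ⊕ 14 = 250.
Blocks that differ from the original plaintext: P[4].

P[0] = 244, P[1] = 125, P[2] = 133, P[3] = 152, P[4] = 250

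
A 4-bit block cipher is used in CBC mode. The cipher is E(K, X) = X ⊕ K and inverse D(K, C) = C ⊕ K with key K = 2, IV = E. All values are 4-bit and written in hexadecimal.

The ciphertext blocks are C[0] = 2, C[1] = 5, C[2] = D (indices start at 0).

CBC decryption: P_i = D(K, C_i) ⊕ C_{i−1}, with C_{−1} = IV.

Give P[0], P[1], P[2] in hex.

P[0]: D(K, 2) = 0; 0 ⊕ E = E.
P[1]: D(K, 5) = 7; 7 ⊕ 2 = 5.
P[2]: D(K, D) = F; F ⊕ 5 = A.

P[0] = E, P[1] = 5, P[2] = A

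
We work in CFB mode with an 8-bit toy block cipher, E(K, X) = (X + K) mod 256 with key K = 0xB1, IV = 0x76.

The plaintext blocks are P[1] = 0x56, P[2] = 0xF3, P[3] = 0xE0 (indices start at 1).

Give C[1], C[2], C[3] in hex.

CFB encryption: C_i = P_i ⊕ E(K, C_{i−1}), with C_{0} = IV.
C[1]: E(K, 0x76) = 0x27; 0x56 ⊕ 0x27 = 0x71.
C[2]: E(K, 0x71) = 0x22; 0xF3 ⊕ 0x22 = 0xD1.
C[3]: E(K, 0xD1) = 0x82; 0xE0 ⊕ 0x82 = 0x62.

C[1] = 0x71, C[2] = 0xD1, C[3] = 0x62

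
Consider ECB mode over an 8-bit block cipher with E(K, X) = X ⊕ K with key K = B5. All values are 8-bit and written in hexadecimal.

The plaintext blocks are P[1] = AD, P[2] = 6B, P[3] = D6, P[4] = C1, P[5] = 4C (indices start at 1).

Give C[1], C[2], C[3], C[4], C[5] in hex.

C[1] = 18, C[2] = DE, C[3] = 63, C[4] = 74, C[5] = F9

ECB encryption: C_i = E(K, P_i).
C[1]: E(K, AD) = 18.
C[2]: E(K, 6B) = DE.
C[3]: E(K, D6) = 63.
C[4]: E(K, C1) = 74.
C[5]: E(K, 4C) = F9.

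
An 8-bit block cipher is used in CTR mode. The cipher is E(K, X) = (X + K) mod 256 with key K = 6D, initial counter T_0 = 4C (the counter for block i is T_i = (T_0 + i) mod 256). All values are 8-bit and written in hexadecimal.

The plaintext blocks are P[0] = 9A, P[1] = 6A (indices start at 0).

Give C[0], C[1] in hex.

CTR encryption: S_i = E(K, T_i) where T_i is the counter for block i; C_i = P_i ⊕ S_i.
C[0]: T = 4C, S = E(K, T) = B9; 9A ⊕ B9 = 23.
C[1]: T = 4D, S = E(K, T) = BA; 6A ⊕ BA = D0.

C[0] = 23, C[1] = D0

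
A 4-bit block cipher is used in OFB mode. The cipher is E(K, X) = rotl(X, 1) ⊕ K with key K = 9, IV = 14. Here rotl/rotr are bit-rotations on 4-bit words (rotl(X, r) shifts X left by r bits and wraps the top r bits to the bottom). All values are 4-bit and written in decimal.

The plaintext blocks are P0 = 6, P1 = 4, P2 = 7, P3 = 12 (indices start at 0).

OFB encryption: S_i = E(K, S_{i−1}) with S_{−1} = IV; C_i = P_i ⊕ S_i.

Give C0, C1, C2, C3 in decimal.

C0: S = E(K, 14) = 4; 6 ⊕ 4 = 2.
C1: S = E(K, 4) = 1; 4 ⊕ 1 = 5.
C2: S = E(K, 1) = 11; 7 ⊕ 11 = 12.
C3: S = E(K, 11) = 14; 12 ⊕ 14 = 2.

C0 = 2, C1 = 5, C2 = 12, C3 = 2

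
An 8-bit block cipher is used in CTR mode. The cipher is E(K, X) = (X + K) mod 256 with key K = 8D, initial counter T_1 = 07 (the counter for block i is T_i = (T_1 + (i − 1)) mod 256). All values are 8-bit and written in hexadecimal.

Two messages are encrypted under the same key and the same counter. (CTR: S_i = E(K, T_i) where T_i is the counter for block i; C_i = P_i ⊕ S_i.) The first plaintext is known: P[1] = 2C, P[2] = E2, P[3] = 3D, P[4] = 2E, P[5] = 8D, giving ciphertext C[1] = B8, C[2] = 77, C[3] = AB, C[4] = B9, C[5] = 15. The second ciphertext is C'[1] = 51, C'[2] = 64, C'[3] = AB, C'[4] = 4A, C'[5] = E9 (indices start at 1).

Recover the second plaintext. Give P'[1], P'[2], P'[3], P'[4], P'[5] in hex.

In CTR with a reused counter, both messages share the same keystream S_i, so C_i ⊕ C'_i = P_i ⊕ P'_i and thus P'_i = P_i ⊕ C_i ⊕ C'_i.
P'[1]: 2C ⊕ B8 ⊕ 51 = C5.
P'[2]: E2 ⊕ 77 ⊕ 64 = F1.
P'[3]: 3D ⊕ AB ⊕ AB = 3D.
P'[4]: 2E ⊕ B9 ⊕ 4A = DD.
P'[5]: 8D ⊕ 15 ⊕ E9 = 71.

P'[1] = C5, P'[2] = F1, P'[3] = 3D, P'[4] = DD, P'[5] = 71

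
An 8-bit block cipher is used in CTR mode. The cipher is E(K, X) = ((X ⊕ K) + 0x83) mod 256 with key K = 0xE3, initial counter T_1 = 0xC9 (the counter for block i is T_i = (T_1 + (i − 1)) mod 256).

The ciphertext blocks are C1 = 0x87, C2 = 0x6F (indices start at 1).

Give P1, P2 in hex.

P1 = 0x2A, P2 = 0xC3

CTR decryption: S_i = E(K, T_i) where T_i is the counter for block i; P_i = C_i ⊕ S_i.
P1: T = 0xC9, S = E(K, T) = 0xAD; 0x87 ⊕ 0xAD = 0x2A.
P2: T = 0xCA, S = E(K, T) = 0xAC; 0x6F ⊕ 0xAC = 0xC3.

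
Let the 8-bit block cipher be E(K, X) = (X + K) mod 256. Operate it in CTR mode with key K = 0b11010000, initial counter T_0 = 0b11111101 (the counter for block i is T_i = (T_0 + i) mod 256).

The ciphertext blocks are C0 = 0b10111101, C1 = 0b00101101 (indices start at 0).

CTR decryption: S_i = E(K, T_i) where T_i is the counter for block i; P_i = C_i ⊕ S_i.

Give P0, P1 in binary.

P0: T = 0b11111101, S = E(K, T) = 0b11001101; 0b10111101 ⊕ 0b11001101 = 0b01110000.
P1: T = 0b11111110, S = E(K, T) = 0b11001110; 0b00101101 ⊕ 0b11001110 = 0b11100011.

P0 = 0b01110000, P1 = 0b11100011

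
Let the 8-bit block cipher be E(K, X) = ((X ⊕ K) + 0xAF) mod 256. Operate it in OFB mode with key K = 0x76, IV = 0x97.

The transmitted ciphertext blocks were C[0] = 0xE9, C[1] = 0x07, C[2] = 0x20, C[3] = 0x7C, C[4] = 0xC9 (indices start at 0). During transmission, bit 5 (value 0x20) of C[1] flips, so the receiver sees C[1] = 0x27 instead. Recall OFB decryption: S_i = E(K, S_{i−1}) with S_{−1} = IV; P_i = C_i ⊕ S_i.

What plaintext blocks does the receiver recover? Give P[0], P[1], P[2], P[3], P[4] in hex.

P[0] = 0x79, P[1] = 0xB2, P[2] = 0xB2, P[3] = 0xEF, P[4] = 0x5D

Only C[1] changed, to 0x27. In OFB, a change in C_i flips the same bit in P_i only; the keystream is unaffected. Decrypting the received ciphertext:
P[0]: S = E(K, 0x97) = 0x90; 0xE9 ⊕ 0x90 = 0x79.
P[1]: S = E(K, 0x90) = 0x95; 0x27 ⊕ 0x95 = 0xB2.
P[2]: S = E(K, 0x95) = 0x92; 0x20 ⊕ 0x92 = 0xB2.
P[3]: S = E(K, 0x92) = 0x93; 0x7C ⊕ 0x93 = 0xEF.
P[4]: S = E(K, 0x93) = 0x94; 0xC9 ⊕ 0x94 = 0x5D.
Blocks that differ from the original plaintext: P[1].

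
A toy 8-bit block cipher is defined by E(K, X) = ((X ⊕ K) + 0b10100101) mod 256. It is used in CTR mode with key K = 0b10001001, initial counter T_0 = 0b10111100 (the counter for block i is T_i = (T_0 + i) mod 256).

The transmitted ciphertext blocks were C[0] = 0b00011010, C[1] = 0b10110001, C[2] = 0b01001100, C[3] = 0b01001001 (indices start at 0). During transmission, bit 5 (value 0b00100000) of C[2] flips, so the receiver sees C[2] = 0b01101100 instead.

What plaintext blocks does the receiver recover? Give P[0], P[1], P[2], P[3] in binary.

P[0] = 0b11000000, P[1] = 0b01101000, P[2] = 0b10110000, P[3] = 0b10010010

CTR decryption: S_i = E(K, T_i) where T_i is the counter for block i; P_i = C_i ⊕ S_i.
Only C[2] changed, to 0b01101100. In CTR, a change in C_i flips the same bit in P_i only; the keystream is unaffected. Decrypting the received ciphertext:
P[0]: T = 0b10111100, S = E(K, T) = 0b11011010; 0b00011010 ⊕ 0b11011010 = 0b11000000.
P[1]: T = 0b10111101, S = E(K, T) = 0b11011001; 0b10110001 ⊕ 0b11011001 = 0b01101000.
P[2]: T = 0b10111110, S = E(K, T) = 0b11011100; 0b01101100 ⊕ 0b11011100 = 0b10110000.
P[3]: T = 0b10111111, S = E(K, T) = 0b11011011; 0b01001001 ⊕ 0b11011011 = 0b10010010.
Blocks that differ from the original plaintext: P[2].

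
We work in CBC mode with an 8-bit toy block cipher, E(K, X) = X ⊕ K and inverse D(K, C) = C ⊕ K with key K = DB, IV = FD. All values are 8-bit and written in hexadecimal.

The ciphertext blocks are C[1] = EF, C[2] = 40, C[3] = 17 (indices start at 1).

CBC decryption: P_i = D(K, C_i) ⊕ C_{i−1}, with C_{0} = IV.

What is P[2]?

P[2]: D(K, 40) = 9B; 9B ⊕ EF = 74.

P[2] = 74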